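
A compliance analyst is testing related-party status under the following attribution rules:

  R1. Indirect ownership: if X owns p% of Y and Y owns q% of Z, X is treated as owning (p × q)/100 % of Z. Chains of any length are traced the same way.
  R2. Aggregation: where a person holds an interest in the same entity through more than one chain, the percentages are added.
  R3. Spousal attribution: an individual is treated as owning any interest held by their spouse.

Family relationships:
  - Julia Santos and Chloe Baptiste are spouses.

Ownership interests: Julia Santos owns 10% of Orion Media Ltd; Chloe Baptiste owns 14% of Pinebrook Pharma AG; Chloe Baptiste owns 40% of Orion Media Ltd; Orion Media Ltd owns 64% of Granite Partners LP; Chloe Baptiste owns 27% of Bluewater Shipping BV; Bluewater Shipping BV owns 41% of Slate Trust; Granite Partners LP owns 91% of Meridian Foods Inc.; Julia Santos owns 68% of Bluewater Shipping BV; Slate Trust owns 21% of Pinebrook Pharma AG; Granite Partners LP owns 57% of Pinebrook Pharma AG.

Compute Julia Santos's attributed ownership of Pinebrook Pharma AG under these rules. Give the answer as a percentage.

40.4195%

By spousal attribution (R3), Julia Santos is treated as also owning Chloe Baptiste's interest in Orion Media Ltd, giving 10% + 40% = 50%.
By spousal attribution (R3), Julia Santos is treated as also owning Chloe Baptiste's interest in Bluewater Shipping BV, giving 68% + 27% = 95%.
By spousal attribution (R3), Julia Santos is treated as owning Chloe Baptiste's 14% interest in Pinebrook Pharma AG.
Chain via Orion Media Ltd → Granite Partners LP (R1): 50% × 64% × 57% = 18.24% of Pinebrook Pharma AG.
Chain via Bluewater Shipping BV → Slate Trust (R1): 95% × 41% × 21% = 8.1795% of Pinebrook Pharma AG.
Direct interest in Pinebrook Pharma AG: 14%.
Aggregating (R2): 18.24% + 8.1795% + 14% = 40.4195%.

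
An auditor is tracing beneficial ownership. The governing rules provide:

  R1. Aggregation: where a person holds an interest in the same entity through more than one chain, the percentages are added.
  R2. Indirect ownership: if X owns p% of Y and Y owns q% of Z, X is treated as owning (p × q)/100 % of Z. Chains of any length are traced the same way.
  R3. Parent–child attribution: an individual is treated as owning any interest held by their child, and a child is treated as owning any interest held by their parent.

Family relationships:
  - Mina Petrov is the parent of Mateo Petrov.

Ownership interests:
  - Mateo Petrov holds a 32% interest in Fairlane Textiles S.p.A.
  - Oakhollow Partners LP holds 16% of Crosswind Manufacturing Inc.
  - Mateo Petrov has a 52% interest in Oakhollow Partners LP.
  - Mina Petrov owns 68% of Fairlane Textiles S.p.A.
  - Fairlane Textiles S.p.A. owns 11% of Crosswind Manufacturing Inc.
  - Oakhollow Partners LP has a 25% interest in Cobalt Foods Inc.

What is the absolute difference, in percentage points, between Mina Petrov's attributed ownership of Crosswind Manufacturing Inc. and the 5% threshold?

14.32

By parent–child attribution (R3), Mina Petrov is treated as also owning Mateo Petrov's interest in Fairlane Textiles S.p.A, giving 68% + 32% = 100%.
By parent–child attribution (R3), Mina Petrov is treated as owning Mateo Petrov's 52% interest in Oakhollow Partners LP.
Chain via Fairlane Textiles S.p.A. (R2): 100% × 11% = 11% of Crosswind Manufacturing Inc.
Chain via Oakhollow Partners LP (R2): 52% × 16% = 8.32% of Crosswind Manufacturing Inc.
Aggregating (R1): 11% + 8.32% = 19.32%.
19.32% exceeds the 5% threshold by 14.32 percentage points.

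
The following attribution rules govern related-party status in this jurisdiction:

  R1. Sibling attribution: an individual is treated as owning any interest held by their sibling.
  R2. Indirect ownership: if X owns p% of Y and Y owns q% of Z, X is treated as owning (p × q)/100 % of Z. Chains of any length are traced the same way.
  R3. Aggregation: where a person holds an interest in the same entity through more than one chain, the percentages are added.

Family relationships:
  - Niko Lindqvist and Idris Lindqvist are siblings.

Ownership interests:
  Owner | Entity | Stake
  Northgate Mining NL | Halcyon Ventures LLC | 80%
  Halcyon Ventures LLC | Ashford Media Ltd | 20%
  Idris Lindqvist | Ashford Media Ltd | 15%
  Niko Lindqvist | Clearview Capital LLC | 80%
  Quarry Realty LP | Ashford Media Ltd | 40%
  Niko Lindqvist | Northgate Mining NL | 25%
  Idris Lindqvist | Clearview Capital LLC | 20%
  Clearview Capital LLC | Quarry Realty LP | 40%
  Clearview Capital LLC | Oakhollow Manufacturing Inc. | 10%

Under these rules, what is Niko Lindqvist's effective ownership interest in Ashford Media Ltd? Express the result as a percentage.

35%

By sibling attribution (R1), Niko Lindqvist is treated as also owning Idris Lindqvist's interest in Clearview Capital LLC, giving 80% + 20% = 100%.
By sibling attribution (R1), Niko Lindqvist is treated as owning Idris Lindqvist's 15% interest in Ashford Media Ltd.
Chain via Clearview Capital LLC → Quarry Realty LP (R2): 100% × 40% × 40% = 16% of Ashford Media Ltd.
Chain via Northgate Mining NL → Halcyon Ventures LLC (R2): 25% × 80% × 20% = 4% of Ashford Media Ltd.
Direct interest in Ashford Media Ltd: 15%.
Aggregating (R3): 16% + 4% + 15% = 35%.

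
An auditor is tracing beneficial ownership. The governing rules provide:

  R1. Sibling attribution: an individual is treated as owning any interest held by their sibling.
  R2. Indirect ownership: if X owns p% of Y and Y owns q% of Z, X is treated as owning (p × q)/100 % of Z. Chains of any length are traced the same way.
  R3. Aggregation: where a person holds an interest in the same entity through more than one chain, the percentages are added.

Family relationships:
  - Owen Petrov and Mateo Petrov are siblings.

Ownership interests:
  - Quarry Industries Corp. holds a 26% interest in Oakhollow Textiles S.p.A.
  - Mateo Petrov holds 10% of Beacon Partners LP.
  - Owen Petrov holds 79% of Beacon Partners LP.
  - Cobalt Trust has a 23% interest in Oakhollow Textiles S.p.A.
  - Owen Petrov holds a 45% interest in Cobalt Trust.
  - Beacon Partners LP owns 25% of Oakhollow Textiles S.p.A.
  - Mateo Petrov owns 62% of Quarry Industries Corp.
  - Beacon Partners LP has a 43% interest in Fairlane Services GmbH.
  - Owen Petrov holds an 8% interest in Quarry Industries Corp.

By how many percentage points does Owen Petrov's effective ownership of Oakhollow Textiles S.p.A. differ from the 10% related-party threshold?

By sibling attribution (R1), Owen Petrov is treated as also owning Mateo Petrov's interest in Quarry Industries Corp, giving 8% + 62% = 70%.
By sibling attribution (R1), Owen Petrov is treated as also owning Mateo Petrov's interest in Beacon Partners LP, giving 79% + 10% = 89%.
Chain via Cobalt Trust (R2): 45% × 23% = 10.35% of Oakhollow Textiles S.p.A.
Chain via Quarry Industries Corp. (R2): 70% × 26% = 18.2% of Oakhollow Textiles S.p.A.
Chain via Beacon Partners LP (R2): 89% × 25% = 22.25% of Oakhollow Textiles S.p.A.
Aggregating (R3): 10.35% + 18.2% + 22.25% = 50.8%.
50.8% exceeds the 10% threshold by 40.8 percentage points.

40.8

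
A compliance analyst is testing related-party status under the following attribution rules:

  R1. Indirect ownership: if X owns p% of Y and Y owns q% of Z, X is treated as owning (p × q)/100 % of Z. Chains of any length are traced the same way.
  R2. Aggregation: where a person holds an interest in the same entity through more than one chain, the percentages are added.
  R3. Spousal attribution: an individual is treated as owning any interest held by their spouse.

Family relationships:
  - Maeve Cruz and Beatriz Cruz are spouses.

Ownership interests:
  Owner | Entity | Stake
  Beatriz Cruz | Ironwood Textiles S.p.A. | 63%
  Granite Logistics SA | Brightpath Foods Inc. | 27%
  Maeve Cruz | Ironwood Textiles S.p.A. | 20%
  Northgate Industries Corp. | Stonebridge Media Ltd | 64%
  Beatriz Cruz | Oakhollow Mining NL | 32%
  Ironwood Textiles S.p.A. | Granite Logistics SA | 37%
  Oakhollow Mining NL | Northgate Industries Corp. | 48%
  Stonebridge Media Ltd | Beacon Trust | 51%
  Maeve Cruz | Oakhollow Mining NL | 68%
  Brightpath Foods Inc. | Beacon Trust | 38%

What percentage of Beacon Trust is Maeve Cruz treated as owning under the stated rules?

By spousal attribution (R3), Maeve Cruz is treated as also owning Beatriz Cruz's interest in Oakhollow Mining NL, giving 68% + 32% = 100%.
By spousal attribution (R3), Maeve Cruz is treated as also owning Beatriz Cruz's interest in Ironwood Textiles S.p.A, giving 20% + 63% = 83%.
Chain via Oakhollow Mining NL → Northgate Industries Corp. → Stonebridge Media Ltd (R1): 100% × 48% × 64% × 51% = 15.6672% of Beacon Trust.
Chain via Ironwood Textiles S.p.A. → Granite Logistics SA → Brightpath Foods Inc. (R1): 83% × 37% × 27% × 38% = 3.150846% of Beacon Trust.
Aggregating (R2): 15.6672% + 3.150846% = 18.818046%.

18.818046%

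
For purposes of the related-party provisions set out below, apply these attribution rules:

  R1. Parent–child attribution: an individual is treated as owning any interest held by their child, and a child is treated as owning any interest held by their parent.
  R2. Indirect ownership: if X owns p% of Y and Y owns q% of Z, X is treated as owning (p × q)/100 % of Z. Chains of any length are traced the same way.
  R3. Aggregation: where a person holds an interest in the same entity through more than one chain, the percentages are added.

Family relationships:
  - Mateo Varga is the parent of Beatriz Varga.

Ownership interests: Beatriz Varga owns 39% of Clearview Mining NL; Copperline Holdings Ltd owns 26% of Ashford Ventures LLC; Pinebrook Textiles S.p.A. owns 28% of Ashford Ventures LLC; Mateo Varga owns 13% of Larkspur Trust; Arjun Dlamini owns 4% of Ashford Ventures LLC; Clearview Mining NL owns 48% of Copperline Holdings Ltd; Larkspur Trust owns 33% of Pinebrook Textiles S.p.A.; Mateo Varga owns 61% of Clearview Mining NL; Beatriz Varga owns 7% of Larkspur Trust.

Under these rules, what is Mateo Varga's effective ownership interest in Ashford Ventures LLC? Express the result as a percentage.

14.328%

By parent–child attribution (R1), Mateo Varga is treated as also owning Beatriz Varga's interest in Larkspur Trust, giving 13% + 7% = 20%.
By parent–child attribution (R1), Mateo Varga is treated as also owning Beatriz Varga's interest in Clearview Mining NL, giving 61% + 39% = 100%.
Chain via Larkspur Trust → Pinebrook Textiles S.p.A. (R2): 20% × 33% × 28% = 1.848% of Ashford Ventures LLC.
Chain via Clearview Mining NL → Copperline Holdings Ltd (R2): 100% × 48% × 26% = 12.48% of Ashford Ventures LLC.
Aggregating (R3): 1.848% + 12.48% = 14.328%.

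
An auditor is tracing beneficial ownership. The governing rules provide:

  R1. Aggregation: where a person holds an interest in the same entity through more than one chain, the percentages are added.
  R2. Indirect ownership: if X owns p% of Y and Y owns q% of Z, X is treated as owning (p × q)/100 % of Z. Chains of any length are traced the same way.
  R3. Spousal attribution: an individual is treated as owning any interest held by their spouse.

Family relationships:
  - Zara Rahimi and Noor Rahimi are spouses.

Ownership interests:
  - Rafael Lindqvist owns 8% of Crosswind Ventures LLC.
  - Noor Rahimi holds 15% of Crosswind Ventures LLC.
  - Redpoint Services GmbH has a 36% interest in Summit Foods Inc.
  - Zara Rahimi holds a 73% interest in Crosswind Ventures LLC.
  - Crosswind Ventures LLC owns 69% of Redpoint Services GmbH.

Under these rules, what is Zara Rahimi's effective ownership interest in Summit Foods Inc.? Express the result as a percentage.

21.8592%

By spousal attribution (R3), Zara Rahimi is treated as also owning Noor Rahimi's interest in Crosswind Ventures LLC, giving 73% + 15% = 88%.
Chain via Crosswind Ventures LLC → Redpoint Services GmbH (R2): 88% × 69% × 36% = 21.8592% of Summit Foods Inc.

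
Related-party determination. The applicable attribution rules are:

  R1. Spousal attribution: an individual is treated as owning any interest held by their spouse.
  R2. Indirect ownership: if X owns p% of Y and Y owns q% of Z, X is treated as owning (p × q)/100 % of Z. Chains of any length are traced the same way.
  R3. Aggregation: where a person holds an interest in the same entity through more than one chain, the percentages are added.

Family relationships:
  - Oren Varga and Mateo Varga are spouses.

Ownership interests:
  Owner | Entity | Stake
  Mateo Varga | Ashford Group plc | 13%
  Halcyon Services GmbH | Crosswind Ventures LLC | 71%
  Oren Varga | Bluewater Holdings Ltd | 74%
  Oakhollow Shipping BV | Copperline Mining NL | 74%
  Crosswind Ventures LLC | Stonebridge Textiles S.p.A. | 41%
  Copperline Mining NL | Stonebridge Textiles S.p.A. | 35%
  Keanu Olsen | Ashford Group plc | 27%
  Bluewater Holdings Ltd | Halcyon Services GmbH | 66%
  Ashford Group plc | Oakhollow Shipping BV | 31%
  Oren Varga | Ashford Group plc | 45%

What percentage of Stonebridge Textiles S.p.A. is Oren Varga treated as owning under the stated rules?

18.874144%

By spousal attribution (R1), Oren Varga is treated as also owning Mateo Varga's interest in Ashford Group plc, giving 45% + 13% = 58%.
Chain via Bluewater Holdings Ltd → Halcyon Services GmbH → Crosswind Ventures LLC (R2): 74% × 66% × 71% × 41% = 14.217324% of Stonebridge Textiles S.p.A.
Chain via Ashford Group plc → Oakhollow Shipping BV → Copperline Mining NL (R2): 58% × 31% × 74% × 35% = 4.65682% of Stonebridge Textiles S.p.A.
Aggregating (R3): 14.217324% + 4.65682% = 18.874144%.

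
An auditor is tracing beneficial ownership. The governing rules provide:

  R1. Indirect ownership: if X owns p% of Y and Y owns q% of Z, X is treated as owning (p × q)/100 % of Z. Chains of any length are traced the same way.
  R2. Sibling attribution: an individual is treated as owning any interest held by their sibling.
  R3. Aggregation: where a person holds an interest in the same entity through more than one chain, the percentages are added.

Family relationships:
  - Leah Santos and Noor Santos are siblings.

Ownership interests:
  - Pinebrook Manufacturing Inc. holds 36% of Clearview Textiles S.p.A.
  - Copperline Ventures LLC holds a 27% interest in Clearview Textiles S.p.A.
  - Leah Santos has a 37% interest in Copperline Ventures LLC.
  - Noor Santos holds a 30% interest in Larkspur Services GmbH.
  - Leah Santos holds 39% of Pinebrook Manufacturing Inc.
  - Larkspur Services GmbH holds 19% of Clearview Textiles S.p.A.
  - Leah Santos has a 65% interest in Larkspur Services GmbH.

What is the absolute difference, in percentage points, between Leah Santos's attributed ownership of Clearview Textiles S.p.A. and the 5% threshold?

37.08

By sibling attribution (R2), Leah Santos is treated as also owning Noor Santos's interest in Larkspur Services GmbH, giving 65% + 30% = 95%.
Chain via Pinebrook Manufacturing Inc. (R1): 39% × 36% = 14.04% of Clearview Textiles S.p.A.
Chain via Copperline Ventures LLC (R1): 37% × 27% = 9.99% of Clearview Textiles S.p.A.
Chain via Larkspur Services GmbH (R1): 95% × 19% = 18.05% of Clearview Textiles S.p.A.
Aggregating (R3): 14.04% + 9.99% + 18.05% = 42.08%.
42.08% exceeds the 5% threshold by 37.08 percentage points.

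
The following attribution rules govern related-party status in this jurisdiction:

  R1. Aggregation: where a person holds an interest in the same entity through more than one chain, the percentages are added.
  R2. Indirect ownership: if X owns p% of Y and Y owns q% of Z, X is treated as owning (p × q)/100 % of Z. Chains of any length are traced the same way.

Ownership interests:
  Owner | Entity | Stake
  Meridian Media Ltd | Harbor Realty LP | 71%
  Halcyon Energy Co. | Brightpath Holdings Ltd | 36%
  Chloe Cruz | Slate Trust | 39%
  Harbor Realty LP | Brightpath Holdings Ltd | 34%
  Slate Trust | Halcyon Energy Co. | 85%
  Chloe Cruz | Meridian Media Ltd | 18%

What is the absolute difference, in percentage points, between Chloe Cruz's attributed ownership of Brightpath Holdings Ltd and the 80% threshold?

63.7208

Chain via Meridian Media Ltd → Harbor Realty LP (R2): 18% × 71% × 34% = 4.3452% of Brightpath Holdings Ltd.
Chain via Slate Trust → Halcyon Energy Co. (R2): 39% × 85% × 36% = 11.934% of Brightpath Holdings Ltd.
Aggregating (R1): 4.3452% + 11.934% = 16.2792%.
16.2792% falls short of the 80% threshold by 63.7208 percentage points.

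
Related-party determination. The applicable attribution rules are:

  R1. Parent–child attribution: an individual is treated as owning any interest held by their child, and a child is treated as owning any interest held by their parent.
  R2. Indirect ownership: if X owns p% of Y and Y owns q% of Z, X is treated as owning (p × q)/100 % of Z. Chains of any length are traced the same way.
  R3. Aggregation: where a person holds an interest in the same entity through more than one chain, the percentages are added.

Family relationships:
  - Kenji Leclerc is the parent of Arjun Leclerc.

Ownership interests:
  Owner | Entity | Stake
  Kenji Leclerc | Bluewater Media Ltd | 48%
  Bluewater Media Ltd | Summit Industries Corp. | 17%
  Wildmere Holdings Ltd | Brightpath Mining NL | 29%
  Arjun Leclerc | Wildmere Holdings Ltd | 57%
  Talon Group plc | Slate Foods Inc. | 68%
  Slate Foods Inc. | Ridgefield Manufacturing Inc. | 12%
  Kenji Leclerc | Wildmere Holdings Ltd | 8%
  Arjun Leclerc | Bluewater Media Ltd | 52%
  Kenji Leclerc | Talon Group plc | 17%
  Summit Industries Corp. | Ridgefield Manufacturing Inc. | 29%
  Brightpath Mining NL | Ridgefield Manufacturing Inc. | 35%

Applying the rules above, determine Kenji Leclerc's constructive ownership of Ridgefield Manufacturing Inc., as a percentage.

12.9147%

By parent–child attribution (R1), Kenji Leclerc is treated as also owning Arjun Leclerc's interest in Wildmere Holdings Ltd, giving 8% + 57% = 65%.
By parent–child attribution (R1), Kenji Leclerc is treated as also owning Arjun Leclerc's interest in Bluewater Media Ltd, giving 48% + 52% = 100%.
Chain via Wildmere Holdings Ltd → Brightpath Mining NL (R2): 65% × 29% × 35% = 6.5975% of Ridgefield Manufacturing Inc.
Chain via Bluewater Media Ltd → Summit Industries Corp. (R2): 100% × 17% × 29% = 4.93% of Ridgefield Manufacturing Inc.
Chain via Talon Group plc → Slate Foods Inc. (R2): 17% × 68% × 12% = 1.3872% of Ridgefield Manufacturing Inc.
Aggregating (R3): 6.5975% + 4.93% + 1.3872% = 12.9147%.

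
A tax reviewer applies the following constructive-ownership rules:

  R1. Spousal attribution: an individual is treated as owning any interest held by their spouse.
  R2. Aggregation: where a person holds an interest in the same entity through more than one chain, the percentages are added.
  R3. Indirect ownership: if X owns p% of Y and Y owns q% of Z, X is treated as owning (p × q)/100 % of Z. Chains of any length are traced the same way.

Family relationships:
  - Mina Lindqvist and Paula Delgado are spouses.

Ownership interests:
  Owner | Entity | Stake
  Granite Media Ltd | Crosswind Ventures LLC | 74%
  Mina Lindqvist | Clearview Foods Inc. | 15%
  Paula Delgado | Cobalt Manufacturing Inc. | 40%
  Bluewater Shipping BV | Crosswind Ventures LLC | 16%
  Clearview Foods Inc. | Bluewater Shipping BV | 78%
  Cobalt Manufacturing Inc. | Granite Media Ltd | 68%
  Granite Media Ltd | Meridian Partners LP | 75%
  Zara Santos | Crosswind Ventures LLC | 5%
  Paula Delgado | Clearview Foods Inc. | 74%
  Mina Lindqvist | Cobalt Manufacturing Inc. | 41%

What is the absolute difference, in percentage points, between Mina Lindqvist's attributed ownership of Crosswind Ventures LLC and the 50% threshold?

1.8664

By spousal attribution (R1), Mina Lindqvist is treated as also owning Paula Delgado's interest in Clearview Foods Inc, giving 15% + 74% = 89%.
By spousal attribution (R1), Mina Lindqvist is treated as also owning Paula Delgado's interest in Cobalt Manufacturing Inc, giving 41% + 40% = 81%.
Chain via Clearview Foods Inc. → Bluewater Shipping BV (R3): 89% × 78% × 16% = 11.1072% of Crosswind Ventures LLC.
Chain via Cobalt Manufacturing Inc. → Granite Media Ltd (R3): 81% × 68% × 74% = 40.7592% of Crosswind Ventures LLC.
Aggregating (R2): 11.1072% + 40.7592% = 51.8664%.
51.8664% exceeds the 50% threshold by 1.8664 percentage points.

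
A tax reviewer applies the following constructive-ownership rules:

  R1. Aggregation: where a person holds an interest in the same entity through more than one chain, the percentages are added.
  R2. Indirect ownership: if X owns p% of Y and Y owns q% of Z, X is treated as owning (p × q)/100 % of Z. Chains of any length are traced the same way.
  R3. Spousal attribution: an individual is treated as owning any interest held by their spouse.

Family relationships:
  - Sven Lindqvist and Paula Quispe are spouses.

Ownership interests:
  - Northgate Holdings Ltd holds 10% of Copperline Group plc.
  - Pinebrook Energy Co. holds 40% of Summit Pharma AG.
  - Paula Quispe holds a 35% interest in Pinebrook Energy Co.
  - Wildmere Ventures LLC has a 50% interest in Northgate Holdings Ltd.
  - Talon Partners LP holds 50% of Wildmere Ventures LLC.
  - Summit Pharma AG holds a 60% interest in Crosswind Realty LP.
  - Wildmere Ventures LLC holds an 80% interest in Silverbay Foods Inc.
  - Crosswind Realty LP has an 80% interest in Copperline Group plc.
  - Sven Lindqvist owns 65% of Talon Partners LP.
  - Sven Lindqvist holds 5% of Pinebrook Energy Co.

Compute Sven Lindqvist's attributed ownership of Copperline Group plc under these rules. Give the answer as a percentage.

9.305%

By spousal attribution (R3), Sven Lindqvist is treated as also owning Paula Quispe's interest in Pinebrook Energy Co, giving 5% + 35% = 40%.
Chain via Pinebrook Energy Co. → Summit Pharma AG → Crosswind Realty LP (R2): 40% × 40% × 60% × 80% = 7.68% of Copperline Group plc.
Chain via Talon Partners LP → Wildmere Ventures LLC → Northgate Holdings Ltd (R2): 65% × 50% × 50% × 10% = 1.625% of Copperline Group plc.
Aggregating (R1): 7.68% + 1.625% = 9.305%.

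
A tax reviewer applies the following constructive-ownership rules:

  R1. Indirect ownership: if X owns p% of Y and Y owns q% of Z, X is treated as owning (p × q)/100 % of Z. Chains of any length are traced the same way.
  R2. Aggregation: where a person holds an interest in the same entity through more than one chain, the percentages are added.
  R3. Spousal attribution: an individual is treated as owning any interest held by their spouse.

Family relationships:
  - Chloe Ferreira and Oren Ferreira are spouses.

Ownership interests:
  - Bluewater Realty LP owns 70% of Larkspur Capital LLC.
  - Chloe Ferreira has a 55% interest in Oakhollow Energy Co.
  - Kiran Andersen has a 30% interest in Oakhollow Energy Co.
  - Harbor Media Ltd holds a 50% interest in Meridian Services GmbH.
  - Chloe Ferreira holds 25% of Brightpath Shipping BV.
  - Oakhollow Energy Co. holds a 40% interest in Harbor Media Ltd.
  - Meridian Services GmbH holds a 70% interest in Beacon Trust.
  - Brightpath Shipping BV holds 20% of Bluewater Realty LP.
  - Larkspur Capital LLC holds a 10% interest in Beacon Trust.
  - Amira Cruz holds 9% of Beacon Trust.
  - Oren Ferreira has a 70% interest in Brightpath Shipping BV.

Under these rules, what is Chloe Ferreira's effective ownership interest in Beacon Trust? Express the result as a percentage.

By spousal attribution (R3), Chloe Ferreira is treated as also owning Oren Ferreira's interest in Brightpath Shipping BV, giving 25% + 70% = 95%.
Chain via Brightpath Shipping BV → Bluewater Realty LP → Larkspur Capital LLC (R1): 95% × 20% × 70% × 10% = 1.33% of Beacon Trust.
Chain via Oakhollow Energy Co. → Harbor Media Ltd → Meridian Services GmbH (R1): 55% × 40% × 50% × 70% = 7.7% of Beacon Trust.
Aggregating (R2): 1.33% + 7.7% = 9.03%.

9.03%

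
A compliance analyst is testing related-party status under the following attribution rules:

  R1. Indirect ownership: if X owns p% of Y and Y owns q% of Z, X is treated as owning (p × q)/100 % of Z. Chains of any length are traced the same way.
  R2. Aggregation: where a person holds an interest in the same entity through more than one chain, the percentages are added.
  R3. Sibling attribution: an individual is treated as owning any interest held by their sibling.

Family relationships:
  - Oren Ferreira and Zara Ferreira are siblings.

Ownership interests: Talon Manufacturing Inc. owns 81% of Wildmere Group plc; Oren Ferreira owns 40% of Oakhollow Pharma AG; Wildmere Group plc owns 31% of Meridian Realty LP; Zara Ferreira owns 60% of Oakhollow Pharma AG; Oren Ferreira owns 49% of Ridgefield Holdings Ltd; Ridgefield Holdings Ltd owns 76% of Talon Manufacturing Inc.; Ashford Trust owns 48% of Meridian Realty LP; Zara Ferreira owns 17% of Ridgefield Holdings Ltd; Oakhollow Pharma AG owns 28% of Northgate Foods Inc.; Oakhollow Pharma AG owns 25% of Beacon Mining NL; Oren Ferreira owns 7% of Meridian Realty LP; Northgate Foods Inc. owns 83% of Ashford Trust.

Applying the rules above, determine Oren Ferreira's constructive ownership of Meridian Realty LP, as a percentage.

By sibling attribution (R3), Oren Ferreira is treated as also owning Zara Ferreira's interest in Ridgefield Holdings Ltd, giving 49% + 17% = 66%.
By sibling attribution (R3), Oren Ferreira is treated as also owning Zara Ferreira's interest in Oakhollow Pharma AG, giving 40% + 60% = 100%.
Chain via Ridgefield Holdings Ltd → Talon Manufacturing Inc. → Wildmere Group plc (R1): 66% × 76% × 81% × 31% = 12.595176% of Meridian Realty LP.
Chain via Oakhollow Pharma AG → Northgate Foods Inc. → Ashford Trust (R1): 100% × 28% × 83% × 48% = 11.1552% of Meridian Realty LP.
Direct interest in Meridian Realty LP: 7%.
Aggregating (R2): 12.595176% + 11.1552% + 7% = 30.750376%.

30.750376%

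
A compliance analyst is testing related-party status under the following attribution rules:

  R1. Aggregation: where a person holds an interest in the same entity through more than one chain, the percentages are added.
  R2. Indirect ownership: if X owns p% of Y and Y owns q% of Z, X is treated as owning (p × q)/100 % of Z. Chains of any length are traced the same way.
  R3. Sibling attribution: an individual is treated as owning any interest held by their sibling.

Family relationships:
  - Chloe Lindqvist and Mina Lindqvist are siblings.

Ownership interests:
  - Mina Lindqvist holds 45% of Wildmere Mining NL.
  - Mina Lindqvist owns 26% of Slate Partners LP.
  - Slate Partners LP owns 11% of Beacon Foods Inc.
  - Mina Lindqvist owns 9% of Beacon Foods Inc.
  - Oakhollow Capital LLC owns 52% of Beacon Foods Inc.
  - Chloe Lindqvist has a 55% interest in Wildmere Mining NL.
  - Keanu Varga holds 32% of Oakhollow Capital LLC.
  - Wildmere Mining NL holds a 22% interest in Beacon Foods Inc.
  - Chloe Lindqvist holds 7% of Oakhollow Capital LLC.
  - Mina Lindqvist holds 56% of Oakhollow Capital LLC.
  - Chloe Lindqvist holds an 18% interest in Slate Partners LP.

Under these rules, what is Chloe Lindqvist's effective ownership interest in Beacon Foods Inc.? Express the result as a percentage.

By sibling attribution (R3), Chloe Lindqvist is treated as also owning Mina Lindqvist's interest in Wildmere Mining NL, giving 55% + 45% = 100%.
By sibling attribution (R3), Chloe Lindqvist is treated as also owning Mina Lindqvist's interest in Oakhollow Capital LLC, giving 7% + 56% = 63%.
By sibling attribution (R3), Chloe Lindqvist is treated as also owning Mina Lindqvist's interest in Slate Partners LP, giving 18% + 26% = 44%.
By sibling attribution (R3), Chloe Lindqvist is treated as owning Mina Lindqvist's 9% interest in Beacon Foods Inc.
Chain via Wildmere Mining NL (R2): 100% × 22% = 22% of Beacon Foods Inc.
Chain via Oakhollow Capital LLC (R2): 63% × 52% = 32.76% of Beacon Foods Inc.
Chain via Slate Partners LP (R2): 44% × 11% = 4.84% of Beacon Foods Inc.
Direct interest in Beacon Foods Inc: 9%.
Aggregating (R1): 22% + 32.76% + 4.84% + 9% = 68.6%.

68.6%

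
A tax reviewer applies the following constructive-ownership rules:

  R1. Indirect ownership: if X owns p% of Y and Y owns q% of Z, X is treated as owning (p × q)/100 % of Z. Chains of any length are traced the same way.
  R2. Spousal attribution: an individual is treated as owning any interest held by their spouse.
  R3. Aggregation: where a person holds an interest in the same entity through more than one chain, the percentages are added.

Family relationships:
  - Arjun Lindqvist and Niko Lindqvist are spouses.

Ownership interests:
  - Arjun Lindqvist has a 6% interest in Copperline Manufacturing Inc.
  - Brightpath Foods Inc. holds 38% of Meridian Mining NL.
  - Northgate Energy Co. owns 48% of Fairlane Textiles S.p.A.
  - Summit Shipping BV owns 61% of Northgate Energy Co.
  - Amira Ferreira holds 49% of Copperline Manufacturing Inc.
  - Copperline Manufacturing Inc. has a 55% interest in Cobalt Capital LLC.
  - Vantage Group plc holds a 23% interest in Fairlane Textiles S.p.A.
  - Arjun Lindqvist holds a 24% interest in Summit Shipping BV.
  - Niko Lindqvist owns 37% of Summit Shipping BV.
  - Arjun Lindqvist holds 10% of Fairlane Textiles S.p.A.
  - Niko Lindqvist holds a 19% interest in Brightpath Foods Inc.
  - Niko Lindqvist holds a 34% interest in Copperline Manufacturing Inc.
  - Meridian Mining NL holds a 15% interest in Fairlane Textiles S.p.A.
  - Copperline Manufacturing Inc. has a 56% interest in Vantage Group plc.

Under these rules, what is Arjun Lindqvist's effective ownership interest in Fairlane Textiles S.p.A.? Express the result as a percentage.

34.0958%

By spousal attribution (R2), Arjun Lindqvist is treated as also owning Niko Lindqvist's interest in Summit Shipping BV, giving 24% + 37% = 61%.
By spousal attribution (R2), Arjun Lindqvist is treated as also owning Niko Lindqvist's interest in Copperline Manufacturing Inc, giving 6% + 34% = 40%.
By spousal attribution (R2), Arjun Lindqvist is treated as owning Niko Lindqvist's 19% interest in Brightpath Foods Inc.
Chain via Summit Shipping BV → Northgate Energy Co. (R1): 61% × 61% × 48% = 17.8608% of Fairlane Textiles S.p.A.
Chain via Copperline Manufacturing Inc. → Vantage Group plc (R1): 40% × 56% × 23% = 5.152% of Fairlane Textiles S.p.A.
Direct interest in Fairlane Textiles S.p.A: 10%.
Chain via Brightpath Foods Inc. → Meridian Mining NL (R1): 19% × 38% × 15% = 1.083% of Fairlane Textiles S.p.A.
Aggregating (R3): 17.8608% + 5.152% + 10% + 1.083% = 34.0958%.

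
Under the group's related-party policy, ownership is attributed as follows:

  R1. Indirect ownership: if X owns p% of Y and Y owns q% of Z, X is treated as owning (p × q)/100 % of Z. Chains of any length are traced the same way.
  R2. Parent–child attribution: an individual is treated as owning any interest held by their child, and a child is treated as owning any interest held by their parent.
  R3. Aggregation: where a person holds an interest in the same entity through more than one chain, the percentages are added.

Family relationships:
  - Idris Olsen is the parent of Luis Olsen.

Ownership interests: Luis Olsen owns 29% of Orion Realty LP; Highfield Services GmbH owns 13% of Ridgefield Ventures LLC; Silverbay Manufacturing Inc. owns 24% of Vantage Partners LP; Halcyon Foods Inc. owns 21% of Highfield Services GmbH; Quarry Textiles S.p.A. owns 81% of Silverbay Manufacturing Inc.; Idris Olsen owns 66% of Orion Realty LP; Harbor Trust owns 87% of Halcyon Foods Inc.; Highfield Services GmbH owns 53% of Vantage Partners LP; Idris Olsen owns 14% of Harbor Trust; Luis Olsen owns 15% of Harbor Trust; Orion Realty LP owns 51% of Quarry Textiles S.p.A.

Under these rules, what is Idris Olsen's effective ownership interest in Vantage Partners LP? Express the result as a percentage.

12.226779%

By parent–child attribution (R2), Idris Olsen is treated as also owning Luis Olsen's interest in Orion Realty LP, giving 66% + 29% = 95%.
By parent–child attribution (R2), Idris Olsen is treated as also owning Luis Olsen's interest in Harbor Trust, giving 14% + 15% = 29%.
Chain via Orion Realty LP → Quarry Textiles S.p.A. → Silverbay Manufacturing Inc. (R1): 95% × 51% × 81% × 24% = 9.41868% of Vantage Partners LP.
Chain via Harbor Trust → Halcyon Foods Inc. → Highfield Services GmbH (R1): 29% × 87% × 21% × 53% = 2.808099% of Vantage Partners LP.
Aggregating (R3): 9.41868% + 2.808099% = 12.226779%.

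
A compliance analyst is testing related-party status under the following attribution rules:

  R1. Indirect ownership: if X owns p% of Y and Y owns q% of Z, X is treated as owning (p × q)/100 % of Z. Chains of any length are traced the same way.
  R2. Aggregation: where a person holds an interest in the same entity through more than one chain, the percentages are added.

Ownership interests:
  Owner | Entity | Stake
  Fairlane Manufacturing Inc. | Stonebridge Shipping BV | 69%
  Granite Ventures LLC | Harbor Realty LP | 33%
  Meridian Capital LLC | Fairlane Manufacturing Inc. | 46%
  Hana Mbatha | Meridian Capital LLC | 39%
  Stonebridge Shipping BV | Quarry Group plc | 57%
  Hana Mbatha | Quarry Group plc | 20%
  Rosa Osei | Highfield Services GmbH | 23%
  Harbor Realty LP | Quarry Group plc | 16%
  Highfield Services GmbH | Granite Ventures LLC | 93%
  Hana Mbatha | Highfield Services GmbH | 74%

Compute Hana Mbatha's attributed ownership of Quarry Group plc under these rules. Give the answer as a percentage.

Chain via Highfield Services GmbH → Granite Ventures LLC → Harbor Realty LP (R1): 74% × 93% × 33% × 16% = 3.633696% of Quarry Group plc.
Chain via Meridian Capital LLC → Fairlane Manufacturing Inc. → Stonebridge Shipping BV (R1): 39% × 46% × 69% × 57% = 7.055802% of Quarry Group plc.
Direct interest in Quarry Group plc: 20%.
Aggregating (R2): 3.633696% + 7.055802% + 20% = 30.689498%.

30.689498%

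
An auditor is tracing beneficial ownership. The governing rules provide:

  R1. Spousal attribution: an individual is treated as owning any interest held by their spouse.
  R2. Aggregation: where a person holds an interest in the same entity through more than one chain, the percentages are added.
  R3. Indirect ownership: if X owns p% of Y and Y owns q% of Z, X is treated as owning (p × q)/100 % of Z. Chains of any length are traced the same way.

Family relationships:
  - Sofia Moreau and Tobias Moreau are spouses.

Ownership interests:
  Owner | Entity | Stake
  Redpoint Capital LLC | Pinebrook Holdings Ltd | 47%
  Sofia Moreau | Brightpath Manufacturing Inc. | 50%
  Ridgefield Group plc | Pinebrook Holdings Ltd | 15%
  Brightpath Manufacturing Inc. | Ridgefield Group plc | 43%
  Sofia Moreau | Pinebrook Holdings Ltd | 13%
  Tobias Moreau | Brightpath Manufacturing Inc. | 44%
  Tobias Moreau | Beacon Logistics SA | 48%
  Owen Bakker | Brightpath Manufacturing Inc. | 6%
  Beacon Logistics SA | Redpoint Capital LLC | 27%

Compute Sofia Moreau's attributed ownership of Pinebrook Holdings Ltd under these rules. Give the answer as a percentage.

By spousal attribution (R1), Sofia Moreau is treated as also owning Tobias Moreau's interest in Brightpath Manufacturing Inc, giving 50% + 44% = 94%.
By spousal attribution (R1), Sofia Moreau is treated as owning Tobias Moreau's 48% interest in Beacon Logistics SA.
Chain via Brightpath Manufacturing Inc. → Ridgefield Group plc (R3): 94% × 43% × 15% = 6.063% of Pinebrook Holdings Ltd.
Direct interest in Pinebrook Holdings Ltd: 13%.
Chain via Beacon Logistics SA → Redpoint Capital LLC (R3): 48% × 27% × 47% = 6.0912% of Pinebrook Holdings Ltd.
Aggregating (R2): 6.063% + 13% + 6.0912% = 25.1542%.

25.1542%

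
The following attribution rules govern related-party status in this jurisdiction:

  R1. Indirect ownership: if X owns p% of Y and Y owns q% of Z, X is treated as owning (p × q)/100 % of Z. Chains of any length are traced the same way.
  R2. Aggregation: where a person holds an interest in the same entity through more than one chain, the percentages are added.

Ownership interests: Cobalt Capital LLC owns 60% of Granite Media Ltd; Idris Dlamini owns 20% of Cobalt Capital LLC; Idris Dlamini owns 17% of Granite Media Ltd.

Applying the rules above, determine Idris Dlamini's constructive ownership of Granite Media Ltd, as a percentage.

Chain via Cobalt Capital LLC (R1): 20% × 60% = 12% of Granite Media Ltd.
Direct interest in Granite Media Ltd: 17%.
Aggregating (R2): 12% + 17% = 29%.

29%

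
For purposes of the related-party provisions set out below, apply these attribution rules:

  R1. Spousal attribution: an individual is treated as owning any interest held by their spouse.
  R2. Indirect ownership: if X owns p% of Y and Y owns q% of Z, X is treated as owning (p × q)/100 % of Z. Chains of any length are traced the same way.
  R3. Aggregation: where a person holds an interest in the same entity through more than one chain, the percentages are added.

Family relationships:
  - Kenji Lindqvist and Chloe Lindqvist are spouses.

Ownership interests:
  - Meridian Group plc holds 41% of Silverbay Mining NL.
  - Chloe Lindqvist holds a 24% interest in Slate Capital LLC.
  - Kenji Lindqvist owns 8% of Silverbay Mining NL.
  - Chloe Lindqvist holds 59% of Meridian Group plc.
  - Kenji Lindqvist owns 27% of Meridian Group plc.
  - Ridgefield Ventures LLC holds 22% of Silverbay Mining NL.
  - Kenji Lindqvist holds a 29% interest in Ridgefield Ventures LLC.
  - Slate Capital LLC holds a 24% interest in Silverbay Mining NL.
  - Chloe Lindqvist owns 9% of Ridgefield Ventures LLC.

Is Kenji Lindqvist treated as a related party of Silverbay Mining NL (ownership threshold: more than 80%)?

No

By spousal attribution (R1), Kenji Lindqvist is treated as also owning Chloe Lindqvist's interest in Meridian Group plc, giving 27% + 59% = 86%.
By spousal attribution (R1), Kenji Lindqvist is treated as also owning Chloe Lindqvist's interest in Ridgefield Ventures LLC, giving 29% + 9% = 38%.
By spousal attribution (R1), Kenji Lindqvist is treated as owning Chloe Lindqvist's 24% interest in Slate Capital LLC.
Chain via Meridian Group plc (R2): 86% × 41% = 35.26% of Silverbay Mining NL.
Chain via Ridgefield Ventures LLC (R2): 38% × 22% = 8.36% of Silverbay Mining NL.
Direct interest in Silverbay Mining NL: 8%.
Chain via Slate Capital LLC (R2): 24% × 24% = 5.76% of Silverbay Mining NL.
Aggregating (R3): 35.26% + 8.36% + 8% + 5.76% = 57.38%.
57.38% does not exceed the 80% threshold, so Kenji is not a related party to Silverbay Mining NL.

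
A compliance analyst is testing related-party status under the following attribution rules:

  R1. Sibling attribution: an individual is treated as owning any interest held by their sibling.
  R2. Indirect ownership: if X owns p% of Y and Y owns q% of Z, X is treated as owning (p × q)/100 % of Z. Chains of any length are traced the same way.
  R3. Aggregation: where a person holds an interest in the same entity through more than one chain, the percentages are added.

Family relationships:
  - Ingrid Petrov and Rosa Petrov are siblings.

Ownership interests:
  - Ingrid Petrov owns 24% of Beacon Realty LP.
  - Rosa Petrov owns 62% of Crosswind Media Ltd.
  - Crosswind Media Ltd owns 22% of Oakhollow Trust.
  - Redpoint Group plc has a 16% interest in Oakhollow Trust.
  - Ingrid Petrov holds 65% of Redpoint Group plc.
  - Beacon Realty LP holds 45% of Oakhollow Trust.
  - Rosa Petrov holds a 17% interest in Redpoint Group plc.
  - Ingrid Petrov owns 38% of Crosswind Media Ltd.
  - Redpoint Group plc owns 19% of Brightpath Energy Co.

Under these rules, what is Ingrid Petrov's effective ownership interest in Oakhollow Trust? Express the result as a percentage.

By sibling attribution (R1), Ingrid Petrov is treated as also owning Rosa Petrov's interest in Crosswind Media Ltd, giving 38% + 62% = 100%.
By sibling attribution (R1), Ingrid Petrov is treated as also owning Rosa Petrov's interest in Redpoint Group plc, giving 65% + 17% = 82%.
Chain via Crosswind Media Ltd (R2): 100% × 22% = 22% of Oakhollow Trust.
Chain via Redpoint Group plc (R2): 82% × 16% = 13.12% of Oakhollow Trust.
Chain via Beacon Realty LP (R2): 24% × 45% = 10.8% of Oakhollow Trust.
Aggregating (R3): 22% + 13.12% + 10.8% = 45.92%.

45.92%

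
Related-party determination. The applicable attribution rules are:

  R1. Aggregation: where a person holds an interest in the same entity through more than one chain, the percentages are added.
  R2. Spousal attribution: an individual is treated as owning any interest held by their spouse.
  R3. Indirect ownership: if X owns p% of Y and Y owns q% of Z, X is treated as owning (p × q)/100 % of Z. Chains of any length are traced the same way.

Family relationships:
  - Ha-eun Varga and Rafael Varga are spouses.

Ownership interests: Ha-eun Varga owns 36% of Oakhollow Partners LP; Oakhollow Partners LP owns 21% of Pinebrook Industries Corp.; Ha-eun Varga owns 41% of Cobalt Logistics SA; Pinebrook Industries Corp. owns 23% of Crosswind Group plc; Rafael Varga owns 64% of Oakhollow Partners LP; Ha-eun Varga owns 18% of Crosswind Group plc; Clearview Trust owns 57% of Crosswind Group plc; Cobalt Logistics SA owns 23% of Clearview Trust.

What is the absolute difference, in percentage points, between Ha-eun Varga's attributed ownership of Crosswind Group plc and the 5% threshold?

By spousal attribution (R2), Ha-eun Varga is treated as also owning Rafael Varga's interest in Oakhollow Partners LP, giving 36% + 64% = 100%.
Chain via Cobalt Logistics SA → Clearview Trust (R3): 41% × 23% × 57% = 5.3751% of Crosswind Group plc.
Chain via Oakhollow Partners LP → Pinebrook Industries Corp. (R3): 100% × 21% × 23% = 4.83% of Crosswind Group plc.
Direct interest in Crosswind Group plc: 18%.
Aggregating (R1): 5.3751% + 4.83% + 18% = 28.2051%.
28.2051% exceeds the 5% threshold by 23.2051 percentage points.

23.2051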